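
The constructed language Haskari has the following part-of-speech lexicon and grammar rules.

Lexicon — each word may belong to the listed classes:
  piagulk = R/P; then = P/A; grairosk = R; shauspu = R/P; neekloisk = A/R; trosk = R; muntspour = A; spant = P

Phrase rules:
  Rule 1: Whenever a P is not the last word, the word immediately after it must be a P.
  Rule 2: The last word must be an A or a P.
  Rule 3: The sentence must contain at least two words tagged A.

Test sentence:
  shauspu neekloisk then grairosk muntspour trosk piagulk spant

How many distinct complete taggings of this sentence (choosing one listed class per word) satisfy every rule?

4

Candidates per position — 1:shauspu {R,P}; 2:neekloisk {A,R}; 3:then {P,A}; 4:grairosk {R}; 5:muntspour {A}; 6:trosk {R}; 7:piagulk {R,P}; 8:spant {P}.
There are 16 candidate sequences in total.
The sequences that satisfy every rule: R A A R A R R P; R A A R A R P P; R R A R A R R P; R R A R A R P P.
Count = 4.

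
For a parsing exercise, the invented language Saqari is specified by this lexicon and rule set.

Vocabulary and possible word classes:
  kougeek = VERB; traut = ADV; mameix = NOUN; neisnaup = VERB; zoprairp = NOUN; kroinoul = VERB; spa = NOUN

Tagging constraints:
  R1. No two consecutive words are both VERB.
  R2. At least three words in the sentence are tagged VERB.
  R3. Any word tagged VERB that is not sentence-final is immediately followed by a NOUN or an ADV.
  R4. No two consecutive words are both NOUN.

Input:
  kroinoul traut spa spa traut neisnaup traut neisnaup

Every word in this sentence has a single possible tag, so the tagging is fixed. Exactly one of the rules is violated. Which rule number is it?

4

Fixed tagging: VERB ADV NOUN NOUN ADV VERB ADV VERB.
Checking each rule: R1 holds, R2 holds, R3 holds, R4 violated.
Only rule 4 fails.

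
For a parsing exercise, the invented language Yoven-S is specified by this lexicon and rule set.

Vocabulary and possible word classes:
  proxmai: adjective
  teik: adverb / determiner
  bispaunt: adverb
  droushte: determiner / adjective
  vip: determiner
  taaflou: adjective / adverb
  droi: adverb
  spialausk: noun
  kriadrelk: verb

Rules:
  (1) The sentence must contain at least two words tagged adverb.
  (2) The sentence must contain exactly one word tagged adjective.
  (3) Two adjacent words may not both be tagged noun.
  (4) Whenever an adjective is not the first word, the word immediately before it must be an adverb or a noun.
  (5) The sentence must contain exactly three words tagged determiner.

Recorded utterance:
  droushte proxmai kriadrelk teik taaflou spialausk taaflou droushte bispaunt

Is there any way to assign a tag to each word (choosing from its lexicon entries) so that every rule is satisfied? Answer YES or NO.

NO

Candidates per position — 1:droushte {determiner,adjective}; 2:proxmai {adjective}; 3:kriadrelk {verb}; 4:teik {adverb,determiner}; 5:taaflou {adjective,adverb}; 6:spialausk {noun}; 7:taaflou {adjective,adverb}; 8:droushte {determiner,adjective}; 9:bispaunt {adverb}.
Rule 4 cannot be satisfied by any choice of tags from the lexicon.
So there is no consistent tagging.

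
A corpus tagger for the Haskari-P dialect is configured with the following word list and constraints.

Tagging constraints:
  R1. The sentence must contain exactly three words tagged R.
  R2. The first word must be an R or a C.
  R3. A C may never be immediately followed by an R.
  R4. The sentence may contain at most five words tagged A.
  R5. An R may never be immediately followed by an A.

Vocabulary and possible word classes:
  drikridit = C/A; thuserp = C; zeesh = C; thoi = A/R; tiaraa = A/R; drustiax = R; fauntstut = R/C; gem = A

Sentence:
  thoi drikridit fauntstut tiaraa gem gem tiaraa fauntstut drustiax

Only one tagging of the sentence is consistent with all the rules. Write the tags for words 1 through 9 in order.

Candidates per position — 1:thoi {A,R}; 2:drikridit {C,A}; 3:fauntstut {R,C}; 4:tiaraa {A,R}; 5:gem {A}; 6:gem {A}; 7:tiaraa {A,R}; 8:fauntstut {R,C}; 9:drustiax {R}.
Position 1: tagging it A would leave rule 2 unsatisfiable, so it must be R.
Position 2: tagging it A would leave rule 5 unsatisfiable, so it must be C.
Position 3: tagging it R would leave rule 3 unsatisfiable, so it must be C.
Position 4: tagging it R would leave rule 3 unsatisfiable, so it must be A.
Position 8: tagging it C would leave rule 3 unsatisfiable, so it must be R.
Position 7: tagging it R would leave rule 1 unsatisfiable, so it must be A.
The only consistent sequence is: R C C A A A A R R.
Checking: rule 1 ok; rule 2 ok; rule 3 ok; rule 4 ok; rule 5 ok.

R C C A A A A R R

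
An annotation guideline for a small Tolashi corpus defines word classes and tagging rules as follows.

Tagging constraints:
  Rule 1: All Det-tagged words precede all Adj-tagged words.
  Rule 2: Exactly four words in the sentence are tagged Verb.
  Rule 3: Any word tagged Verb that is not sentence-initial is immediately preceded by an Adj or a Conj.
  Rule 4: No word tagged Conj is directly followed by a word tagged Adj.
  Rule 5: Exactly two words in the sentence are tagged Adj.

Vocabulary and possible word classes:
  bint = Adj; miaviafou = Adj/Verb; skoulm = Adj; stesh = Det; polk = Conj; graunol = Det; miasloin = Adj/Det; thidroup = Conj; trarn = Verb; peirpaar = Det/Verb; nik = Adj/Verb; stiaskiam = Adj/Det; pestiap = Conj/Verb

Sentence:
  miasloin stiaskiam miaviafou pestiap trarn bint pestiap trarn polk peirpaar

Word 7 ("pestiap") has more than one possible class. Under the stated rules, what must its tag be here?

Candidates per position — 1:miasloin {Adj,Det}; 2:stiaskiam {Adj,Det}; 3:miaviafou {Adj,Verb}; 4:pestiap {Conj,Verb}; 5:trarn {Verb}; 6:bint {Adj}; 7:pestiap {Conj,Verb}; 8:trarn {Verb}; 9:polk {Conj}; 10:peirpaar {Det,Verb}.
Word 4 cannot be Verb — rule 3 would then fail for every completion. It is Conj.
Word 7 cannot be Verb — rule 3 would then fail for every completion. It is Conj.
Word 10 cannot be Det — rule 1 would then fail for every completion. It is Verb.
Word 3 cannot be Adj — rule 2 would then fail for every completion. It is Verb.
Word 2 cannot be Det — rule 3 would then fail for every completion. It is Adj.
Word 1 cannot be Adj — rule 5 would then fail for every completion. It is Det.
So the tagging must be: Det Adj Verb Conj Verb Adj Conj Verb Conj Verb.
Check: rule 1 holds; rule 2 holds; rule 3 holds; rule 4 holds; rule 5 holds.

Conj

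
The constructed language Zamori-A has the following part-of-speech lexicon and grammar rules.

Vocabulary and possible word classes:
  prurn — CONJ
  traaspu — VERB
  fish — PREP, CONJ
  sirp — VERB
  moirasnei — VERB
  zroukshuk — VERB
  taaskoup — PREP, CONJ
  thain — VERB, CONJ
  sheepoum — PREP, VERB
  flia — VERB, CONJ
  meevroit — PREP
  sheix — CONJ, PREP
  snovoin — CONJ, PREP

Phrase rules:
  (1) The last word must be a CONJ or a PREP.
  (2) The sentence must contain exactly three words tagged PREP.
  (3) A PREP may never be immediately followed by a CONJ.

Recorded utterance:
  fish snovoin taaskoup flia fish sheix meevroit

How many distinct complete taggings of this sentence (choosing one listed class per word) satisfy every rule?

4

Candidates per position — 1:fish {PREP,CONJ}; 2:snovoin {CONJ,PREP}; 3:taaskoup {PREP,CONJ}; 4:flia {VERB,CONJ}; 5:fish {PREP,CONJ}; 6:sheix {CONJ,PREP}; 7:meevroit {PREP}.
There are 64 candidate sequences in total.
The sequences that satisfy every rule: CONJ CONJ PREP VERB CONJ PREP PREP; CONJ CONJ CONJ VERB PREP PREP PREP; CONJ CONJ CONJ CONJ PREP PREP PREP; CONJ PREP PREP VERB CONJ CONJ PREP.
Count = 4.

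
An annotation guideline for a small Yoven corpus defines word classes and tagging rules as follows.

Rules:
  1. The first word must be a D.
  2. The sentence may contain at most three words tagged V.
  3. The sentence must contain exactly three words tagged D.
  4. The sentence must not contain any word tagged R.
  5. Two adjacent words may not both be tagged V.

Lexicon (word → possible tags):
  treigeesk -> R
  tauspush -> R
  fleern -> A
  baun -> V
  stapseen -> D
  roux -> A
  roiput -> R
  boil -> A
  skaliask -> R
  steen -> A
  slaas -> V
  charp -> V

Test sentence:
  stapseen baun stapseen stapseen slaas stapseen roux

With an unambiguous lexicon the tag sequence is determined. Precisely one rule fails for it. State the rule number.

3

Fixed tagging: D V D D V D A.
Rule check: R1 pass, R2 pass, R3 fail, R4 pass, R5 pass.
Only rule 3 fails.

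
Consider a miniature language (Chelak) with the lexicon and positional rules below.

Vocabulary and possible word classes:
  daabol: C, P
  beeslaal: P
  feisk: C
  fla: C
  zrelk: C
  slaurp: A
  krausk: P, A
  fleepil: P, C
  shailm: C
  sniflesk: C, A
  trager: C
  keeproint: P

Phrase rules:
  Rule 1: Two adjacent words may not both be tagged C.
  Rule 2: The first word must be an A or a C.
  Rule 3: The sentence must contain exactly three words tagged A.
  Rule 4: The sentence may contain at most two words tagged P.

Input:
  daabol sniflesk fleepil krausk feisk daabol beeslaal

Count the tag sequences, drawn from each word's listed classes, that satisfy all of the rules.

0

Candidates per position — 1:daabol {C,P}; 2:sniflesk {C,A}; 3:fleepil {P,C}; 4:krausk {P,A}; 5:feisk {C}; 6:daabol {C,P}; 7:beeslaal {P}.
There are 32 candidate sequences in total.
Rule 3 cannot be satisfied by any choice of tags from the lexicon.
So there is no consistent tagging.
Count = 0.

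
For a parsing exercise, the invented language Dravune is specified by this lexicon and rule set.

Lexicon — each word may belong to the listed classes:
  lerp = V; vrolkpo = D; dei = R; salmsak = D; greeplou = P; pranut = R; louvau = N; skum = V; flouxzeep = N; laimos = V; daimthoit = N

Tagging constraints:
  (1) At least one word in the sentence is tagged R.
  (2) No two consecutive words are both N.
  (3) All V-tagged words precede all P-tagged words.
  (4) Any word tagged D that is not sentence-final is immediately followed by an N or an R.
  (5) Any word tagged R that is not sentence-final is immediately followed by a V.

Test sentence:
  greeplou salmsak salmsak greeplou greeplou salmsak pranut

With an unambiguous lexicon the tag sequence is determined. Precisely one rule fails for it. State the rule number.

4

Fixed tagging: P D D P P D R.
Rule check: R1 pass, R2 pass, R3 pass, R4 fail, R5 pass.
Only rule 4 fails.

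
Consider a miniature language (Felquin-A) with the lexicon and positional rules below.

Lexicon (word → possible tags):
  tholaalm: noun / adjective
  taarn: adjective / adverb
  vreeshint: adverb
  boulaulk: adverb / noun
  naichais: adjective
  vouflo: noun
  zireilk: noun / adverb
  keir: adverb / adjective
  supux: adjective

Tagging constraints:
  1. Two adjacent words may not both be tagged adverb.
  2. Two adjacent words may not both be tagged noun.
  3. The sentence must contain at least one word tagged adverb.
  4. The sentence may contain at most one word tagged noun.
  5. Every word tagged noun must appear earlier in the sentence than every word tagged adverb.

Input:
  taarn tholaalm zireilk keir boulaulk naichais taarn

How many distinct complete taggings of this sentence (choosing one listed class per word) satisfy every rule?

Candidates per position — 1:taarn {adjective,adverb}; 2:tholaalm {noun,adjective}; 3:zireilk {noun,adverb}; 4:keir {adverb,adjective}; 5:boulaulk {adverb,noun}; 6:naichais {adjective}; 7:taarn {adjective,adverb}.
There are 64 candidate sequences in total.
Checking each against the rules leaves 8 sequences.
Count = 8.

8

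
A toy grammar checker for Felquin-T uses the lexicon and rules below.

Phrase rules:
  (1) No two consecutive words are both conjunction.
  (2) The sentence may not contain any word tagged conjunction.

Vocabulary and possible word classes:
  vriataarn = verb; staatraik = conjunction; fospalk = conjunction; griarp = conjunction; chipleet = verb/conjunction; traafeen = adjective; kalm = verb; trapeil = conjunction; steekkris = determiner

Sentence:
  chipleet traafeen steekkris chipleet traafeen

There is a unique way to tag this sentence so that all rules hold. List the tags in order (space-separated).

Candidates per position — 1:chipleet {verb,conjunction}; 2:traafeen {adjective}; 3:steekkris {determiner}; 4:chipleet {verb,conjunction}; 5:traafeen {adjective}.
If word 1 were conjunction, no tagging could satisfy rule 2; so word 1 is verb.
If word 4 were conjunction, no tagging could satisfy rule 2; so word 4 is verb.
So the tagging must be: verb adjective determiner verb adjective.
Rule-by-rule: rule 1 ✓; rule 2 ✓.

verb adjective determiner verb adjective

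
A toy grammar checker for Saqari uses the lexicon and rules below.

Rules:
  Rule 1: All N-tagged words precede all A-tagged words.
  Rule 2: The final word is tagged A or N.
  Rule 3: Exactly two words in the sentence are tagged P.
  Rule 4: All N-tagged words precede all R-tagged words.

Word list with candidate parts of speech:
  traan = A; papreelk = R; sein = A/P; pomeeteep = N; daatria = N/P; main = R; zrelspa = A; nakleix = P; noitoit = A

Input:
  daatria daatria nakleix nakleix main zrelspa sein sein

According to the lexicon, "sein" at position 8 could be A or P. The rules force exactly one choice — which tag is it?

A

Candidates per position — 1:daatria {N,P}; 2:daatria {N,P}; 3:nakleix {P}; 4:nakleix {P}; 5:main {R}; 6:zrelspa {A}; 7:sein {A,P}; 8:sein {A,P}.
Position 1: tagging it P would leave rule 3 unsatisfiable, so it must be N.
Position 2: tagging it P would leave rule 3 unsatisfiable, so it must be N.
Position 7: tagging it P would leave rule 3 unsatisfiable, so it must be A.
Position 8: tagging it P would leave rule 2 unsatisfiable, so it must be A.
The only consistent sequence is: N N P P R A A A.
Verifying each rule — rule 1 ✓; rule 2 ✓; rule 3 ✓; rule 4 ✓.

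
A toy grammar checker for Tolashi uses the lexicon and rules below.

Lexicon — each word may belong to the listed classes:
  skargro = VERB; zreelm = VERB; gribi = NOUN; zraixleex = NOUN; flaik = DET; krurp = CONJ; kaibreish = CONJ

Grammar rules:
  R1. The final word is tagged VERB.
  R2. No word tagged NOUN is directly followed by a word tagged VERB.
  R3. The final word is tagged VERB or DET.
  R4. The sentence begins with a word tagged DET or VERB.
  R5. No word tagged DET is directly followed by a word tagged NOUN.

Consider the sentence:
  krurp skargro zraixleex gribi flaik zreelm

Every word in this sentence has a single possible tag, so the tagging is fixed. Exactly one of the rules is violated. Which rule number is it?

4

Fixed tagging: CONJ VERB NOUN NOUN DET VERB.
Applying the rules: R1 pass, R2 pass, R3 pass, R4 fail, R5 pass.
Only rule 4 fails.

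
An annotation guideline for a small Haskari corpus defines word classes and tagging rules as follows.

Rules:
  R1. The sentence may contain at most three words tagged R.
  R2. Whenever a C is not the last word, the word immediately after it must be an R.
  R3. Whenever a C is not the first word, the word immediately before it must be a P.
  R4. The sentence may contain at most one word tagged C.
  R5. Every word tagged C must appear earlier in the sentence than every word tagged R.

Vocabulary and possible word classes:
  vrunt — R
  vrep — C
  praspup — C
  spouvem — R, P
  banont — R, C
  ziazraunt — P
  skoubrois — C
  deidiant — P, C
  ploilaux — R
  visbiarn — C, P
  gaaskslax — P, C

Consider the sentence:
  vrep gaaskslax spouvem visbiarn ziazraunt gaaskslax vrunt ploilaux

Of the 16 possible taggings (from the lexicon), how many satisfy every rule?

0

Candidates per position — 1:vrep {C}; 2:gaaskslax {P,C}; 3:spouvem {R,P}; 4:visbiarn {C,P}; 5:ziazraunt {P}; 6:gaaskslax {P,C}; 7:vrunt {R}; 8:ploilaux {R}.
There are 16 candidate sequences in total.
Rule 2 cannot be satisfied by any choice of tags from the lexicon.
So there is no consistent tagging.
Count = 0.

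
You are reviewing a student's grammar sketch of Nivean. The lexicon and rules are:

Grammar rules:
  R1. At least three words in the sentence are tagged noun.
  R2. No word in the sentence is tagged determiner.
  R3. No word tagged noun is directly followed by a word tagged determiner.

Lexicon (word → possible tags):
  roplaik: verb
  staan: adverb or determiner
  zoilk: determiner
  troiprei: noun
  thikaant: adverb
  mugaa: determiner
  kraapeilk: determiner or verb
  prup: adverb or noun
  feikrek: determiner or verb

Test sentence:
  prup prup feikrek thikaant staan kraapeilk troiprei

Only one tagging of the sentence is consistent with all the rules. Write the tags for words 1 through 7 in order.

Candidates per position — 1:prup {adverb,noun}; 2:prup {adverb,noun}; 3:feikrek {determiner,verb}; 4:thikaant {adverb}; 5:staan {adverb,determiner}; 6:kraapeilk {determiner,verb}; 7:troiprei {noun}.
Position 1: tagging it adverb would leave rule 1 unsatisfiable, so it must be noun.
Position 2: tagging it adverb would leave rule 1 unsatisfiable, so it must be noun.
Position 3: tagging it determiner would leave rule 2 unsatisfiable, so it must be verb.
Position 5: tagging it determiner would leave rule 2 unsatisfiable, so it must be adverb.
Position 6: tagging it determiner would leave rule 2 unsatisfiable, so it must be verb.
The only consistent sequence is: noun noun verb adverb adverb verb noun.
Check: rule 1 ok; rule 2 ok; rule 3 ok.

noun noun verb adverb adverb verb noun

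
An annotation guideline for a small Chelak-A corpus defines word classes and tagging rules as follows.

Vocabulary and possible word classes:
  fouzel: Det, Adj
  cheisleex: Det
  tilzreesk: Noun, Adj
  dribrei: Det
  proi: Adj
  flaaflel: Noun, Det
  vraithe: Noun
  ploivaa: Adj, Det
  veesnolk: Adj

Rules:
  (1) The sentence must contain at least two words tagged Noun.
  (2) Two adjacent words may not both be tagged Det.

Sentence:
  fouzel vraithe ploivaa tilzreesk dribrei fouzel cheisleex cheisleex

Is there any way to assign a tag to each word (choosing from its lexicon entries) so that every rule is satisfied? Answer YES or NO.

Candidates per position — 1:fouzel {Det,Adj}; 2:vraithe {Noun}; 3:ploivaa {Adj,Det}; 4:tilzreesk {Noun,Adj}; 5:dribrei {Det}; 6:fouzel {Det,Adj}; 7:cheisleex {Det}; 8:cheisleex {Det}.
Rule 2 cannot be satisfied by any choice of tags from the lexicon.
So there is no consistent tagging.

NO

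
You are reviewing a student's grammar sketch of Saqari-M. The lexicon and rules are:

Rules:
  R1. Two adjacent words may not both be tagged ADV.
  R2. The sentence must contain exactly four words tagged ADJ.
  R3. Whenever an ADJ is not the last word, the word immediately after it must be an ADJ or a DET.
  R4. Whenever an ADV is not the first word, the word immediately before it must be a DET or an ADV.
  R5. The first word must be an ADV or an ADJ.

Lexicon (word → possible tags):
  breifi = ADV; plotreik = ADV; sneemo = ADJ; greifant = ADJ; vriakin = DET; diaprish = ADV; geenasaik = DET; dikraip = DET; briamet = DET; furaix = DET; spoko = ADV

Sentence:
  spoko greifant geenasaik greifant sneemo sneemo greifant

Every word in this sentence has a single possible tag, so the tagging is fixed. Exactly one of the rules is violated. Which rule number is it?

2

Fixed tagging: ADV ADJ DET ADJ ADJ ADJ ADJ.
Checking each rule: R1 ok, R2 fails, R3 ok, R4 ok, R5 ok.
Only rule 2 fails.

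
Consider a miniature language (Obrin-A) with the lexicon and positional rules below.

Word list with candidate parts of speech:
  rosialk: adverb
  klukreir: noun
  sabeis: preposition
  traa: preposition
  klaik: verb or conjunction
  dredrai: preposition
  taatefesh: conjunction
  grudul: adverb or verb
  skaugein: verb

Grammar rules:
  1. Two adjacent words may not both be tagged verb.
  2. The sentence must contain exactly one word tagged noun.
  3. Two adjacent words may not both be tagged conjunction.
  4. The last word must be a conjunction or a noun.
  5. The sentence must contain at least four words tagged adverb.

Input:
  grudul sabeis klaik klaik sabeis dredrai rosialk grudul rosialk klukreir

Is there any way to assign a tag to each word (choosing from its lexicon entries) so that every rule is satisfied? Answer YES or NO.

Candidates per position — 1:grudul {adverb,verb}; 2:sabeis {preposition}; 3:klaik {verb,conjunction}; 4:klaik {verb,conjunction}; 5:sabeis {preposition}; 6:dredrai {preposition}; 7:rosialk {adverb}; 8:grudul {adverb,verb}; 9:rosialk {adverb}; 10:klukreir {noun}.
One satisfying assignment: adverb preposition conjunction verb preposition preposition adverb adverb adverb noun.
Checking: rule 1 satisfied; rule 2 satisfied; rule 3 satisfied; rule 4 satisfied; rule 5 satisfied.

YES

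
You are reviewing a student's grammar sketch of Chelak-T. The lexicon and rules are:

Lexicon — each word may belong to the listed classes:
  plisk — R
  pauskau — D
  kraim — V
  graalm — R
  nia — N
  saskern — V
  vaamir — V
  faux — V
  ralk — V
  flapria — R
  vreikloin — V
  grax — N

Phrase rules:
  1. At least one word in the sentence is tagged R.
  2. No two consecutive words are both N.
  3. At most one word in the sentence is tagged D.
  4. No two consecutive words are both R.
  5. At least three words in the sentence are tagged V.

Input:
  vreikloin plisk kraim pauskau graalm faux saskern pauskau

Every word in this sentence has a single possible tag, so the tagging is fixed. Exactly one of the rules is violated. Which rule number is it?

Fixed tagging: V R V D R V V D.
Rule check: R1 ✓, R2 ✓, R3 ✗, R4 ✓, R5 ✓.
Only rule 3 fails.

3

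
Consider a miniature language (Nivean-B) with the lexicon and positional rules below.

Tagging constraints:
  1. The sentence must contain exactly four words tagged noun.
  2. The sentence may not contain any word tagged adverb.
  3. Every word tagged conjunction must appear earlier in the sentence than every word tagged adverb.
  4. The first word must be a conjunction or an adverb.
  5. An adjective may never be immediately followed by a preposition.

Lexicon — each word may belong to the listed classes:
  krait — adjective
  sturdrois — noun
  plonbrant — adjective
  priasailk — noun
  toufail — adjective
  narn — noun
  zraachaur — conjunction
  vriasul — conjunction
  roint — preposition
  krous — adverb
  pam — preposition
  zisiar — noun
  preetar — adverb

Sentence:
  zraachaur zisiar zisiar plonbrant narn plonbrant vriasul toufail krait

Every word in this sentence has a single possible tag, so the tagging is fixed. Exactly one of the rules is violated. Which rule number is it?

1

Fixed tagging: conjunction noun noun adjective noun adjective conjunction adjective adjective.
Rule check: R1 violated, R2 holds, R3 holds, R4 holds, R5 holds.
Only rule 1 fails.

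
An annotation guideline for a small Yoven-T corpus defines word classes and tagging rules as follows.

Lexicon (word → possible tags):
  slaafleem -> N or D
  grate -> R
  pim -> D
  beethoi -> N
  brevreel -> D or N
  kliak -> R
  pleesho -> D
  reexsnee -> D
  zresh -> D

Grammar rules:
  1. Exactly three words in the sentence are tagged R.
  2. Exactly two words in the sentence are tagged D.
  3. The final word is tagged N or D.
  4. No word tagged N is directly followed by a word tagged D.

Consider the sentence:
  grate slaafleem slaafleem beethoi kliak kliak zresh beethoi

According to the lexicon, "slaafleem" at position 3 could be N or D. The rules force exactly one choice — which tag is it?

N

Candidates per position — 1:grate {R}; 2:slaafleem {N,D}; 3:slaafleem {N,D}; 4:beethoi {N}; 5:kliak {R}; 6:kliak {R}; 7:zresh {D}; 8:beethoi {N}.
Position 3: the remaining choice is settled jointly with positions 2 — only N at position 3 is part of a tagging that satisfies every rule.
The unique satisfying tagging is: R D N N R R D N.
Check: rule 1 holds; rule 2 holds; rule 3 holds; rule 4 holds.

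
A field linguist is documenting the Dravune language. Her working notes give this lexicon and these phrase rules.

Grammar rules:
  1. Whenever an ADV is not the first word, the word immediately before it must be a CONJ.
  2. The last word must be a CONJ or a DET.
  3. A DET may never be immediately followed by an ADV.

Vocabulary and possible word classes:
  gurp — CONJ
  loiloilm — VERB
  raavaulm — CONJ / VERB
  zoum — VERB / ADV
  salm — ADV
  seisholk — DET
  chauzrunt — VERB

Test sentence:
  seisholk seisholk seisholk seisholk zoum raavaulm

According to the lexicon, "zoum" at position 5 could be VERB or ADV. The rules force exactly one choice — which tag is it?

Candidates per position — 1:seisholk {DET}; 2:seisholk {DET}; 3:seisholk {DET}; 4:seisholk {DET}; 5:zoum {VERB,ADV}; 6:raavaulm {CONJ,VERB}.
Position 5: ADV is ruled out by rule 1; that leaves VERB.
Position 6: VERB is ruled out by rule 2; that leaves CONJ.
So the tagging must be: DET DET DET DET VERB CONJ.
Check: rule 1 ✓; rule 2 ✓; rule 3 ✓.

VERB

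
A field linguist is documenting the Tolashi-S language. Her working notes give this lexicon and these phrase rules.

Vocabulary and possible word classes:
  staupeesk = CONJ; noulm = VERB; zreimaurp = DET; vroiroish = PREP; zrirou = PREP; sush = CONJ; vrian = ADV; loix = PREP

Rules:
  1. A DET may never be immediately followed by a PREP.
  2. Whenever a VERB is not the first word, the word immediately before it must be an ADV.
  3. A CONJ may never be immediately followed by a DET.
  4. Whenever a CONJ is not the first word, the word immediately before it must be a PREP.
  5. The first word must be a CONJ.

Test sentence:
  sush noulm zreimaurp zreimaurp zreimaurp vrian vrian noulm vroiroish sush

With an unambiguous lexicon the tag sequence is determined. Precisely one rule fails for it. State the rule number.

2

Fixed tagging: CONJ VERB DET DET DET ADV ADV VERB PREP CONJ.
Applying the rules: R1 ok, R2 fails, R3 ok, R4 ok, R5 ok.
Only rule 2 fails.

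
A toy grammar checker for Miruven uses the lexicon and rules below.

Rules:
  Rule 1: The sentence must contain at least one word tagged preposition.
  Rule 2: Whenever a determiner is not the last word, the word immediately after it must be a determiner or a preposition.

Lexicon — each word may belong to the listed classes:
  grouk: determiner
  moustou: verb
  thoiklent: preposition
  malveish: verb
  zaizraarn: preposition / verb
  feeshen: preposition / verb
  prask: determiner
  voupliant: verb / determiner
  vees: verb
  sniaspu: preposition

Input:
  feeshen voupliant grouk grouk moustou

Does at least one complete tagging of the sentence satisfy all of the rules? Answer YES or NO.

NO

Candidates per position — 1:feeshen {preposition,verb}; 2:voupliant {verb,determiner}; 3:grouk {determiner}; 4:grouk {determiner}; 5:moustou {verb}.
Rule 2 cannot be satisfied by any choice of tags from the lexicon.
So there is no consistent tagging.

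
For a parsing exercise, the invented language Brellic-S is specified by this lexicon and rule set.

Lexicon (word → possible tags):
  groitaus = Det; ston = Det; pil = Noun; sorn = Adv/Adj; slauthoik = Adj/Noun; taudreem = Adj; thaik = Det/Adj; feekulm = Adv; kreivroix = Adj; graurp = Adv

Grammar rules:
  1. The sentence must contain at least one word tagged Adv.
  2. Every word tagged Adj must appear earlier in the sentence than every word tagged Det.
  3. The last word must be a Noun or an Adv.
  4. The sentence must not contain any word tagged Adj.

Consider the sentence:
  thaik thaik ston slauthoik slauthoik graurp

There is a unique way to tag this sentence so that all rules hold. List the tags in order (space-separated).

Candidates per position — 1:thaik {Det,Adj}; 2:thaik {Det,Adj}; 3:ston {Det}; 4:slauthoik {Adj,Noun}; 5:slauthoik {Adj,Noun}; 6:graurp {Adv}.
At position 1, choosing Adj makes rule 4 impossible to satisfy; hence Det.
At position 2, choosing Adj makes rule 2 impossible to satisfy; hence Det.
At position 4, choosing Adj makes rule 2 impossible to satisfy; hence Noun.
At position 5, choosing Adj makes rule 2 impossible to satisfy; hence Noun.
So the tagging must be: Det Det Det Noun Noun Adv.
Check: rule 1 holds; rule 2 holds; rule 3 holds; rule 4 holds.

Det Det Det Noun Noun Adv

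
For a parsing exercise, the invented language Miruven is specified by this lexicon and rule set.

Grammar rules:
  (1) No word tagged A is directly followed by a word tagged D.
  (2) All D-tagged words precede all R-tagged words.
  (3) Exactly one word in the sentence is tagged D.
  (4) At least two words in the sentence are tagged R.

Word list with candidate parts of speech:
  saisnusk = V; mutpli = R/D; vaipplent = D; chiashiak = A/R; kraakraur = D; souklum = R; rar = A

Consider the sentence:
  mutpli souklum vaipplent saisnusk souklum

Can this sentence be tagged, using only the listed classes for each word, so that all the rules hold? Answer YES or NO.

NO

Candidates per position — 1:mutpli {R,D}; 2:souklum {R}; 3:vaipplent {D}; 4:saisnusk {V}; 5:souklum {R}.
Rule 2 cannot be satisfied by any choice of tags from the lexicon.
So there is no consistent tagging.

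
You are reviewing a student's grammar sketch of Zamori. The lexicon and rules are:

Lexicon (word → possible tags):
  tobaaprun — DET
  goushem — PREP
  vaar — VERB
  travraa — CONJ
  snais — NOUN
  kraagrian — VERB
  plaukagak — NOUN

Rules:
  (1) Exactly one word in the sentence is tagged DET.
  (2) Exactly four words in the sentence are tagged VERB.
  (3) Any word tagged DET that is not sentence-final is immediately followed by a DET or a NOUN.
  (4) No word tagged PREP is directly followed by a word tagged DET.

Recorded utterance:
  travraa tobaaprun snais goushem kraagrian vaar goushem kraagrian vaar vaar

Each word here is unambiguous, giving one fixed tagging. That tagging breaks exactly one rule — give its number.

Fixed tagging: CONJ DET NOUN PREP VERB VERB PREP VERB VERB VERB.
Applying the rules: R1 ok, R2 fails, R3 ok, R4 ok.
Only rule 2 fails.

2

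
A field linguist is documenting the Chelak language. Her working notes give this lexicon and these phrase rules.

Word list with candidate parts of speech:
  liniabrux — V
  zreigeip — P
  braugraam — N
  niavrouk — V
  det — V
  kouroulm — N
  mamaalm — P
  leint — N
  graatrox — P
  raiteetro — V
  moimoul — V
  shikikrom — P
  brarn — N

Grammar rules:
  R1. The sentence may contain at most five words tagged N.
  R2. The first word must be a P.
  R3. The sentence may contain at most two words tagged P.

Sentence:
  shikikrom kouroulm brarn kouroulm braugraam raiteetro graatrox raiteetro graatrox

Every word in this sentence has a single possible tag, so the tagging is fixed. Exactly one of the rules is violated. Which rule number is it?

3

Fixed tagging: P N N N N V P V P.
Checking each rule: R1 pass, R2 pass, R3 fail.
Only rule 3 fails.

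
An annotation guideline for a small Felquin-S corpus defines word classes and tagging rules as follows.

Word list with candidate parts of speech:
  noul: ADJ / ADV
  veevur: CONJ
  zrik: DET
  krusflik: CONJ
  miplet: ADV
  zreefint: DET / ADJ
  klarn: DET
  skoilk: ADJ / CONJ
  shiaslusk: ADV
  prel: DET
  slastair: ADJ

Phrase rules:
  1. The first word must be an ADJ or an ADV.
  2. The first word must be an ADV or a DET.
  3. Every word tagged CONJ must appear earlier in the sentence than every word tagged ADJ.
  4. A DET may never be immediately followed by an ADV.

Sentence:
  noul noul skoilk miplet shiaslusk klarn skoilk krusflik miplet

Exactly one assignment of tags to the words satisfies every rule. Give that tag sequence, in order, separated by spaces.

ADV ADV CONJ ADV ADV DET CONJ CONJ ADV

Candidates per position — 1:noul {ADJ,ADV}; 2:noul {ADJ,ADV}; 3:skoilk {ADJ,CONJ}; 4:miplet {ADV}; 5:shiaslusk {ADV}; 6:klarn {DET}; 7:skoilk {ADJ,CONJ}; 8:krusflik {CONJ}; 9:miplet {ADV}.
If word 1 were ADJ, no tagging could satisfy rule 2; so word 1 is ADV.
If word 2 were ADJ, no tagging could satisfy rule 3; so word 2 is ADV.
If word 3 were ADJ, no tagging could satisfy rule 3; so word 3 is CONJ.
If word 7 were ADJ, no tagging could satisfy rule 3; so word 7 is CONJ.
The only consistent sequence is: ADV ADV CONJ ADV ADV DET CONJ CONJ ADV.
Checking: rule 1 ok; rule 2 ok; rule 3 ok; rule 4 ok.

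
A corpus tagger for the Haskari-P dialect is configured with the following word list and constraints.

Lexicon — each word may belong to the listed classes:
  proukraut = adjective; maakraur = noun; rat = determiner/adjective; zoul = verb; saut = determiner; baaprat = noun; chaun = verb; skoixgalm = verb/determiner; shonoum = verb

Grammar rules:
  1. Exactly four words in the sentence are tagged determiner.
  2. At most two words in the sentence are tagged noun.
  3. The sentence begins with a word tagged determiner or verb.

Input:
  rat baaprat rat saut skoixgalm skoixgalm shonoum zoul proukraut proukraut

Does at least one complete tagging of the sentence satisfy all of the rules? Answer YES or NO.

Candidates per position — 1:rat {determiner,adjective}; 2:baaprat {noun}; 3:rat {determiner,adjective}; 4:saut {determiner}; 5:skoixgalm {verb,determiner}; 6:skoixgalm {verb,determiner}; 7:shonoum {verb}; 8:zoul {verb}; 9:proukraut {adjective}; 10:proukraut {adjective}.
One satisfying assignment: determiner noun determiner determiner verb determiner verb verb adjective adjective.
Rule-by-rule: rule 1 satisfied; rule 2 satisfied; rule 3 satisfied.

YES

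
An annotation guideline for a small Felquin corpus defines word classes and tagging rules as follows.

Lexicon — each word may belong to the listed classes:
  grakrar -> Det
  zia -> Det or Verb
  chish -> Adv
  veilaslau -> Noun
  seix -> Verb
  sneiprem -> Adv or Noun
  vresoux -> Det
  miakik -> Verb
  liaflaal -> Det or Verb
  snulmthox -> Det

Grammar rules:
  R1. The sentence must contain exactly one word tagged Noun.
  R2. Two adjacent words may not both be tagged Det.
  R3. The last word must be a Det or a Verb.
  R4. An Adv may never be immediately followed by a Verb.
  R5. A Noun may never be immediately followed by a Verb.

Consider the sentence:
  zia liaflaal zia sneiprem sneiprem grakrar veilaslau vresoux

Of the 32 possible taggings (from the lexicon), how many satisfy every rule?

Candidates per position — 1:zia {Det,Verb}; 2:liaflaal {Det,Verb}; 3:zia {Det,Verb}; 4:sneiprem {Adv,Noun}; 5:sneiprem {Adv,Noun}; 6:grakrar {Det}; 7:veilaslau {Noun}; 8:vresoux {Det}.
There are 32 candidate sequences in total.
The sequences that satisfy every rule: Det Verb Det Adv Adv Det Noun Det; Det Verb Verb Adv Adv Det Noun Det; Verb Det Verb Adv Adv Det Noun Det; Verb Verb Det Adv Adv Det Noun Det; Verb Verb Verb Adv Adv Det Noun Det.
Count = 5.

5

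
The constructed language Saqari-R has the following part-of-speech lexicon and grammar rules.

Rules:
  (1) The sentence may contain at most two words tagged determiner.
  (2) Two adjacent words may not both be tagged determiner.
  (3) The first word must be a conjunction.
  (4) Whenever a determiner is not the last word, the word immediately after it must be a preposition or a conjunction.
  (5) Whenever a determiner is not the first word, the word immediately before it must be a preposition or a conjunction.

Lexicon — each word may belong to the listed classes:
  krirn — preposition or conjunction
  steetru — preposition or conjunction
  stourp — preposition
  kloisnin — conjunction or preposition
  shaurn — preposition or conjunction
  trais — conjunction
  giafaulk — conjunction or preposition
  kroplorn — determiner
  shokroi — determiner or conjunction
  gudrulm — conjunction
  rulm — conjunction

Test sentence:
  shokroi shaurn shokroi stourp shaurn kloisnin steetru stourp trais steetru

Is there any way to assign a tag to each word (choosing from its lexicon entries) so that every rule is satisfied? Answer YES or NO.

Candidates per position — 1:shokroi {determiner,conjunction}; 2:shaurn {preposition,conjunction}; 3:shokroi {determiner,conjunction}; 4:stourp {preposition}; 5:shaurn {preposition,conjunction}; 6:kloisnin {conjunction,preposition}; 7:steetru {preposition,conjunction}; 8:stourp {preposition}; 9:trais {conjunction}; 10:steetru {preposition,conjunction}.
One satisfying assignment: conjunction conjunction determiner preposition preposition conjunction preposition preposition conjunction preposition.
Checking: rule 1 ✓; rule 2 ✓; rule 3 ✓; rule 4 ✓; rule 5 ✓.

YES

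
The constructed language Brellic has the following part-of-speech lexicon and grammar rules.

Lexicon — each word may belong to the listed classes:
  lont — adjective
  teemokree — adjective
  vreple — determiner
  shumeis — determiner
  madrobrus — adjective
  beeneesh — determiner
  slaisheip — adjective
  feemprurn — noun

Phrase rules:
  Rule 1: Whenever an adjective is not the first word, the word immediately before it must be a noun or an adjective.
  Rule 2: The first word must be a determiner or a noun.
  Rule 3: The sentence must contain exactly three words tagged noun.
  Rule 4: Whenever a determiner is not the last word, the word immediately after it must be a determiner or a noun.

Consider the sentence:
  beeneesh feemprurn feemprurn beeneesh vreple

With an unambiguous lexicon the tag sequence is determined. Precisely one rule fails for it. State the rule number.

Fixed tagging: determiner noun noun determiner determiner.
Applying the rules: R1 ✓, R2 ✓, R3 ✗, R4 ✓.
Only rule 3 fails.

3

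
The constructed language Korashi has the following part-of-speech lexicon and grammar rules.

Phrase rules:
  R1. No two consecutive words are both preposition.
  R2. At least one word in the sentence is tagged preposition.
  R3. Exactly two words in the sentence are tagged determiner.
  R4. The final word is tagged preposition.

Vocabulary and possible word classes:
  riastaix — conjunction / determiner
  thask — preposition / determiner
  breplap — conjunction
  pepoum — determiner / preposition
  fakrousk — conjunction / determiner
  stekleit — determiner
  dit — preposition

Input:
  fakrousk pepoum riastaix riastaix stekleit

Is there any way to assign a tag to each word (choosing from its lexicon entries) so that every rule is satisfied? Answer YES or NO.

Candidates per position — 1:fakrousk {conjunction,determiner}; 2:pepoum {determiner,preposition}; 3:riastaix {conjunction,determiner}; 4:riastaix {conjunction,determiner}; 5:stekleit {determiner}.
Rule 4 cannot be satisfied by any choice of tags from the lexicon.
So there is no consistent tagging.

NO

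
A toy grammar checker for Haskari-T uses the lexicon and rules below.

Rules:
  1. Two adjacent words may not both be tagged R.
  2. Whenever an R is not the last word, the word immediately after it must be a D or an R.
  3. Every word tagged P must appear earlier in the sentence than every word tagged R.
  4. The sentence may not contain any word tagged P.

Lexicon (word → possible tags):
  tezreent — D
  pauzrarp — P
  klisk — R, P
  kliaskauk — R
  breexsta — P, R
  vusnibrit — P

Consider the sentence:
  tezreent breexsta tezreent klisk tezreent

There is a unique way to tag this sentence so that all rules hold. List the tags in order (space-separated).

D R D R D

Candidates per position — 1:tezreent {D}; 2:breexsta {P,R}; 3:tezreent {D}; 4:klisk {R,P}; 5:tezreent {D}.
At position 2, choosing P makes rule 4 impossible to satisfy; hence R.
At position 4, choosing P makes rule 3 impossible to satisfy; hence R.
The only consistent sequence is: D R D R D.
Rule-by-rule: rule 1 ok; rule 2 ok; rule 3 ok; rule 4 ok.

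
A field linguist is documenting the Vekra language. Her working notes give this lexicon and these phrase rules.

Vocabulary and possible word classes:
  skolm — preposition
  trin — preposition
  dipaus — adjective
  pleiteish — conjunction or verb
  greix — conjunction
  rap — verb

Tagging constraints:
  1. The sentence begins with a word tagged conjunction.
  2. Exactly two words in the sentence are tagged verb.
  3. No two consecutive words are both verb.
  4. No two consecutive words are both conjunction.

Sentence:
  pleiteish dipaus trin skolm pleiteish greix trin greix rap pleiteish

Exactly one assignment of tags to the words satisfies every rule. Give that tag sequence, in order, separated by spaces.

conjunction adjective preposition preposition verb conjunction preposition conjunction verb conjunction

Candidates per position — 1:pleiteish {conjunction,verb}; 2:dipaus {adjective}; 3:trin {preposition}; 4:skolm {preposition}; 5:pleiteish {conjunction,verb}; 6:greix {conjunction}; 7:trin {preposition}; 8:greix {conjunction}; 9:rap {verb}; 10:pleiteish {conjunction,verb}.
At position 1, choosing verb makes rule 1 impossible to satisfy; hence conjunction.
At position 5, choosing conjunction makes rule 4 impossible to satisfy; hence verb.
At position 10, choosing verb makes rule 2 impossible to satisfy; hence conjunction.
The only consistent sequence is: conjunction adjective preposition preposition verb conjunction preposition conjunction verb conjunction.
Check: rule 1 satisfied; rule 2 satisfied; rule 3 satisfied; rule 4 satisfied.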